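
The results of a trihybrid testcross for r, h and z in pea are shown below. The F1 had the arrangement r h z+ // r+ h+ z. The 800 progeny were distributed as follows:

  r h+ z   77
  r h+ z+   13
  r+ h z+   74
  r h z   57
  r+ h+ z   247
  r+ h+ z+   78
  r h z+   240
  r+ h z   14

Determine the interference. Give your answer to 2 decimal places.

The two rarest classes, r h+ z+ and r+ h z, are the double crossovers. Comparing them with the parentals, only the h allele has switched, so h is the middle locus and the order is z – h – r.
z–h: (135 + 27)/800 = 0.2025; h–r: (151 + 27)/800 = 0.2225.
Expected DCO frequency = 0.2025 × 0.2225 ≈ 0.04506; observed = 27/800 ≈ 0.03375.
Coefficient of coincidence = 0.03375/0.04506 ≈ 0.75; interference = 1 − 0.75 = 0.25.

0.25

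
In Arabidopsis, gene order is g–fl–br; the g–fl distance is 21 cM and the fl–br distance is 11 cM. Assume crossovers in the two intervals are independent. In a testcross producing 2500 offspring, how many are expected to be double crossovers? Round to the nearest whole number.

Map distances give recombination frequencies of 0.210 and 0.110 for the two intervals.
With no interference, expected double-crossover frequency = 0.210 × 0.110 = 0.02310.
Expected number = 0.02310 × 2500 = 57.75 ≈ 58.

58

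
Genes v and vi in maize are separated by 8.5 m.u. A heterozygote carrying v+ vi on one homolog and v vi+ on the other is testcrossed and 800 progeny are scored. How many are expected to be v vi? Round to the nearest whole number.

34

A map distance of 8.5 m.u. corresponds to a recombination frequency of 0.085.
The F1 is v+ vi / v vi+, so v vi is a recombinant gamete class with expected frequency r/2 = 0.085/2 = 0.0425.
Expected number = 0.0425 × 800 = 34.00 ≈ 34.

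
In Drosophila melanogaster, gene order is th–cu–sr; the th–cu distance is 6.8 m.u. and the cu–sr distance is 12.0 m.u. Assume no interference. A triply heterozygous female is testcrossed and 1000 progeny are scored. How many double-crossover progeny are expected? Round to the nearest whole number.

8

Map distances give recombination frequencies of 0.068 and 0.120 for the two intervals.
With no interference, expected double-crossover frequency = 0.068 × 0.120 = 0.00816.
Expected number = 0.00816 × 1000 = 8.16 ≈ 8.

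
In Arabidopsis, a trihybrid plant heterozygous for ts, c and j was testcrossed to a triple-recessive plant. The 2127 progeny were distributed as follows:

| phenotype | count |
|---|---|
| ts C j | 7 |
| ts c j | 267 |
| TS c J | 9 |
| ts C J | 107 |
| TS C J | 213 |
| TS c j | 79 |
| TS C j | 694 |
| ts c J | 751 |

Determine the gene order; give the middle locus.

ts

The two most frequent reciprocal classes, TS C j and ts c J, are the parental types, so the F1 was TS C j / ts c J.
The two rarest classes, ts C j and TS c J, are the double crossovers. Comparing them with the parentals, only the ts allele has switched, so ts is the middle locus and the order is c – ts – j.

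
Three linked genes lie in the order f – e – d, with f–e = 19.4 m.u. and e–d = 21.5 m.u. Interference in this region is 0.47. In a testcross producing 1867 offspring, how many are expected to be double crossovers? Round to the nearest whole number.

Map distances give recombination frequencies of 0.194 and 0.215 for the two intervals.
With interference 0.47 (so coincidence = 0.53), expected double-crossover frequency = 0.194 × 0.215 × 0.53 = 0.02211.
Expected number = 0.02211 × 1867 = 41.27 ≈ 41.

41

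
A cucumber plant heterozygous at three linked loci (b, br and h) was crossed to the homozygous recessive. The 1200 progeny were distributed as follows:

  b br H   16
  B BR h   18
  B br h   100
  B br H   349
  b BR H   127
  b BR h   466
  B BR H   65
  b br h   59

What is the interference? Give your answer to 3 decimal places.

The two most frequent reciprocal classes, b BR h and B br H, are the parental types, so the F1 was b BR h / B br H.
The two rarest classes, B BR h and b br H, are the double crossovers. Comparing them with the parentals, only the b allele has switched, so b is the middle locus and the order is br – b – h.
br–b: (124 + 34)/1200 = 0.1317; b–h: (227 + 34)/1200 = 0.2175.
Expected DCO frequency = 0.1317 × 0.2175 ≈ 0.02864; observed = 34/1200 ≈ 0.02833.
Coefficient of coincidence = 0.02833/0.02864 ≈ 0.989; interference = 1 − 0.989 = 0.011.

0.011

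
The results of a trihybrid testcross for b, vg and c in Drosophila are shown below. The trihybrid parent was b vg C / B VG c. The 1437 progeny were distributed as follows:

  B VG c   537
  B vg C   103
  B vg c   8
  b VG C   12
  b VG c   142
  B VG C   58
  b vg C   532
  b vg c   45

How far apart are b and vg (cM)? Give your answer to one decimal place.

The two rarest classes, b VG C and B vg c, are the double crossovers. Comparing them with the parentals, only the vg allele has switched, so vg is the middle locus and the order is c – vg – b.
Crossovers in the vg–b interval produce the single-crossover classes B vg C and b VG c (103 + 142 = 245) plus the double crossovers (20).
RF(vg–b) = (245 + 20) / 1437 = 265/1437 = 0.1844 → 18.4 cM.

18.4 cM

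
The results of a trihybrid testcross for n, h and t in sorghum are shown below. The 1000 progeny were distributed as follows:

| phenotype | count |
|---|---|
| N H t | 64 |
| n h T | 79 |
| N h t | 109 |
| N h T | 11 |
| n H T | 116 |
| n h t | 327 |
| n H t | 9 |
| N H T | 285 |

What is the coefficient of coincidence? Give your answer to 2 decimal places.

The two most frequent reciprocal classes, N H T and n h t, are the parental types, so the F1 was N H T / n h t.
The two rarest classes, N h T and n H t, are the double crossovers. Comparing them with the parentals, only the h allele has switched, so h is the middle locus and the order is n – h – t.
n–h: (225 + 20)/1000 = 0.2450; h–t: (143 + 20)/1000 = 0.1630.
Expected DCO frequency = 0.2450 × 0.1630 ≈ 0.03993; observed = 20/1000 ≈ 0.02000.
Coefficient of coincidence = 0.02000/0.03993 ≈ 0.50.

0.50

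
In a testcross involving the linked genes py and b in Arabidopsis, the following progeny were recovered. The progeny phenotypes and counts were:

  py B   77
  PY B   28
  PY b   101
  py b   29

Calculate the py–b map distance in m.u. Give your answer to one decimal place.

The two most frequent classes, PY b (101) and py B (77), are the parental types, so the F1 was PY b / py B.
The recombinant classes are PY B and py b: 28 + 29 = 57.
Recombination frequency = 57/235 = 0.2426 ≈ 24.3%, i.e. 24.3 m.u.

24.3 m.u.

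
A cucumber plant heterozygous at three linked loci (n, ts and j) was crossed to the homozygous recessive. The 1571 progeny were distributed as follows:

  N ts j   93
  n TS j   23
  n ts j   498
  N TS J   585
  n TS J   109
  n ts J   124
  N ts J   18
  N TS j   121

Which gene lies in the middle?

ts

The two most frequent reciprocal classes, N TS J and n ts j, are the parental types, so the F1 was N TS J / n ts j.
The two rarest classes, N ts J and n TS j, are the double crossovers. Comparing them with the parentals, only the ts allele has switched, so ts is the middle locus and the order is j – ts – n.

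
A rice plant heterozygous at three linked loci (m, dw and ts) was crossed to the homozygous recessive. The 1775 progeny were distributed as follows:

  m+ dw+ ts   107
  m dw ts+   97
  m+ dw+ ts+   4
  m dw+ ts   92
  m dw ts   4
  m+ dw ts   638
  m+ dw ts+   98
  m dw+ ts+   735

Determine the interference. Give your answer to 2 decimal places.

0.66

The two most frequent reciprocal classes, m+ dw ts and m dw+ ts+, are the parental types, so the F1 was m+ dw ts / m dw+ ts+.
The two rarest classes, m dw ts and m+ dw+ ts+, are the double crossovers. Comparing them with the parentals, only the m allele has switched, so m is the middle locus and the order is ts – m – dw.
ts–m: (190 + 8)/1775 = 0.1115; m–dw: (204 + 8)/1775 = 0.1194.
Expected DCO frequency = 0.1115 × 0.1194 ≈ 0.01331; observed = 8/1775 ≈ 0.00451.
Coefficient of coincidence = 0.00451/0.01331 ≈ 0.34; interference = 1 − 0.34 = 0.66.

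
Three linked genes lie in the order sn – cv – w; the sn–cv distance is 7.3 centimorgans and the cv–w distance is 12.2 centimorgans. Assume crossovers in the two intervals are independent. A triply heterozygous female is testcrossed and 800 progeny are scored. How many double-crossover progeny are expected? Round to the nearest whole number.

7

Map distances give recombination frequencies of 0.073 and 0.122 for the two intervals.
With no interference, expected double-crossover frequency = 0.073 × 0.122 = 0.00891.
Expected number = 0.00891 × 800 = 7.12 ≈ 7.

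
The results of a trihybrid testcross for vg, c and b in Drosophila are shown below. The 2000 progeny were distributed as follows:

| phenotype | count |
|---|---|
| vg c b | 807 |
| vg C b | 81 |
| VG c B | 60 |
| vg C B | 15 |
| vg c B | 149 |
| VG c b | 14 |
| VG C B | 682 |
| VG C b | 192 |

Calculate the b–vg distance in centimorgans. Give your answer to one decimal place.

The two most frequent reciprocal classes, vg c b and VG C B, are the parental types, so the F1 was vg c b / VG C B.
The two rarest classes, VG c b and vg C B, are the double crossovers. Comparing them with the parentals, only the vg allele has switched, so vg is the middle locus and the order is b – vg – c.
Crossovers in the b–vg interval produce the single-crossover classes vg c B and VG C b (149 + 192 = 341) plus the double crossovers (29).
RF(b–vg) = (341 + 29) / 2000 = 370/2000 = 0.1850 → 18.5 centimorgans.

18.5 centimorgans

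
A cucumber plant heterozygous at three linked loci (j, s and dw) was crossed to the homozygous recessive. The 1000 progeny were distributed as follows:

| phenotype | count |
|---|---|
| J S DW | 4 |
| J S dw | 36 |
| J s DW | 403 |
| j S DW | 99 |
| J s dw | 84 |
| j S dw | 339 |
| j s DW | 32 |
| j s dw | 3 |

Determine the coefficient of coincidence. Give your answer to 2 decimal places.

The two most frequent reciprocal classes, j S dw and J s DW, are the parental types, so the F1 was j S dw / J s DW.
The two rarest classes, j s dw and J S DW, are the double crossovers. Comparing them with the parentals, only the s allele has switched, so s is the middle locus and the order is dw – s – j.
dw–s: (183 + 7)/1000 = 0.1900; s–j: (68 + 7)/1000 = 0.0750.
Expected DCO frequency = 0.1900 × 0.0750 ≈ 0.01425; observed = 7/1000 ≈ 0.00700.
Coefficient of coincidence = 0.00700/0.01425 ≈ 0.49.

0.49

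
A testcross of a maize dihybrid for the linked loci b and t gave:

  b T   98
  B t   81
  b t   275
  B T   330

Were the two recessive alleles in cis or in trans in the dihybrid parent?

The two most frequent classes are B T (330) and b t (275); these are the parental (non-recombinant) types.
So the F1 carried B T on one chromosome and b t on the other — the recessive alleles are on the same chromosome (cis / coupling).

cis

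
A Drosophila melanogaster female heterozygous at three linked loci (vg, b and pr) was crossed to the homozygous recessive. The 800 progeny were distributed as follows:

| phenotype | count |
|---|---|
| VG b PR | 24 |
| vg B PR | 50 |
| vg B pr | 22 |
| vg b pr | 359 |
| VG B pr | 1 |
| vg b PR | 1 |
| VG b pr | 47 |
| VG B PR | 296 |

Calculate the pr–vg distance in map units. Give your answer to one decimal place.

The two most frequent reciprocal classes, VG B PR and vg b pr, are the parental types, so the F1 was VG B PR / vg b pr.
The two rarest classes, VG B pr and vg b PR, are the double crossovers. Comparing them with the parentals, only the pr allele has switched, so pr is the middle locus and the order is b – pr – vg.
Crossovers in the pr–vg interval produce the single-crossover classes vg B PR and VG b pr (50 + 47 = 97) plus the double crossovers (2).
RF(pr–vg) = (97 + 2) / 800 = 99/800 = 0.1237 → 12.4 map units.

12.4 map units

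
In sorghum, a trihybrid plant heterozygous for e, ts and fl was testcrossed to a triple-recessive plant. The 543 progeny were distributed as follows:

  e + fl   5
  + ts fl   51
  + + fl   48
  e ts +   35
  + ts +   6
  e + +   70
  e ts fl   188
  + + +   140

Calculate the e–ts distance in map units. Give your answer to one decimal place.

24.3 map units

The two most frequent reciprocal classes, e ts fl and + + +, are the parental types, so the F1 was e ts fl / + + +.
The two rarest classes, e + fl and + ts +, are the double crossovers. Comparing them with the parentals, only the ts allele has switched, so ts is the middle locus and the order is e – ts – fl.
Crossovers in the e–ts interval produce the single-crossover classes + ts fl and e + + (51 + 70 = 121) plus the double crossovers (11).
RF(e–ts) = (121 + 11) / 543 = 132/543 = 0.2431 → 24.3 map units.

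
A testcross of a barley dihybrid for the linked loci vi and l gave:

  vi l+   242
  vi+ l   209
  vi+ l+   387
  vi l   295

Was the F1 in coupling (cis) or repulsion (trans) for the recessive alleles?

cis

The two most frequent classes are vi+ l+ (387) and vi l (295); these are the parental (non-recombinant) types.
So the F1 carried vi+ l+ on one chromosome and vi l on the other — the recessive alleles are on the same chromosome (cis / coupling).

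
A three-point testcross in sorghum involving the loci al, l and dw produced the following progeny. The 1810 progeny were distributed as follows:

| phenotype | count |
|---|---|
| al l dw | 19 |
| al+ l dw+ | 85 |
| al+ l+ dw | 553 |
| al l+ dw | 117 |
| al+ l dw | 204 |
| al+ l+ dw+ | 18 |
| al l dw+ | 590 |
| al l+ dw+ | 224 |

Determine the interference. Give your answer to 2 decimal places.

0.40

The two most frequent reciprocal classes, al l dw+ and al+ l+ dw, are the parental types, so the F1 was al l dw+ / al+ l+ dw.
The two rarest classes, al l dw and al+ l+ dw+, are the double crossovers. Comparing them with the parentals, only the dw allele has switched, so dw is the middle locus and the order is l – dw – al.
l–dw: (428 + 37)/1810 = 0.2569; dw–al: (202 + 37)/1810 = 0.1320.
Expected DCO frequency = 0.2569 × 0.1320 ≈ 0.03391; observed = 37/1810 ≈ 0.02044.
Coefficient of coincidence = 0.02044/0.03391 ≈ 0.60; interference = 1 − 0.60 = 0.40.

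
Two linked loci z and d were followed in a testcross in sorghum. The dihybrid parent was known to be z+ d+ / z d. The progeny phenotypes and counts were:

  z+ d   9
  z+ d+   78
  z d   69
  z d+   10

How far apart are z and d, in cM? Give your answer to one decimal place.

The recombinant classes are z+ d and z d+: 9 + 10 = 19.
Recombination frequency = 19/166 = 0.1145 ≈ 11.4%, i.e. 11.4 cM.

11.4 cM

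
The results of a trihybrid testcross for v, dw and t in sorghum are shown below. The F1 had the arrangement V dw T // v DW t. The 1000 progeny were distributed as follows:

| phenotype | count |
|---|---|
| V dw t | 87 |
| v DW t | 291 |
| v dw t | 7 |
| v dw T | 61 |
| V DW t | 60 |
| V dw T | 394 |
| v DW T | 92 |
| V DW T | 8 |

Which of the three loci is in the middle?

dw

The two rarest classes, V DW T and v dw t, are the double crossovers. Comparing them with the parentals, only the dw allele has switched, so dw is the middle locus and the order is v – dw – t.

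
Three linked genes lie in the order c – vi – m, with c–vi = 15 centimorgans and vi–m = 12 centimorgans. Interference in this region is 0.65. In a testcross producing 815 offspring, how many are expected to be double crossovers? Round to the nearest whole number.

5

Map distances give recombination frequencies of 0.150 and 0.120 for the two intervals.
With interference 0.65 (so coincidence = 0.35), expected double-crossover frequency = 0.150 × 0.120 × 0.35 = 0.00630.
Expected number = 0.00630 × 815 = 5.13 ≈ 5.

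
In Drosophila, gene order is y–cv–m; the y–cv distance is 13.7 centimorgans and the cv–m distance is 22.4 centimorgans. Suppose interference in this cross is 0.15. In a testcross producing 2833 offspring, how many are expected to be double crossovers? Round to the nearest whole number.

74

Map distances give recombination frequencies of 0.137 and 0.224 for the two intervals.
With interference 0.15 (so coincidence = 0.85), expected double-crossover frequency = 0.137 × 0.224 × 0.85 = 0.02608.
Expected number = 0.02608 × 2833 = 73.90 ≈ 74.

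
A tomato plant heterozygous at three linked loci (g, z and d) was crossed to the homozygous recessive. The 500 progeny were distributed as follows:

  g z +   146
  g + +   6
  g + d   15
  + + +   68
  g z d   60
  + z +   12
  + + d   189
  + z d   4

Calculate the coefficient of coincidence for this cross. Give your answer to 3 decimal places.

The two most frequent reciprocal classes, g z + and + + d, are the parental types, so the F1 was g z + / + + d.
The two rarest classes, g + + and + z d, are the double crossovers. Comparing them with the parentals, only the z allele has switched, so z is the middle locus and the order is d – z – g.
d–z: (128 + 10)/500 = 0.2760; z–g: (27 + 10)/500 = 0.0740.
Expected DCO frequency = 0.2760 × 0.0740 ≈ 0.02042; observed = 10/500 ≈ 0.02000.
Coefficient of coincidence = 0.02000/0.02042 ≈ 0.979.

0.979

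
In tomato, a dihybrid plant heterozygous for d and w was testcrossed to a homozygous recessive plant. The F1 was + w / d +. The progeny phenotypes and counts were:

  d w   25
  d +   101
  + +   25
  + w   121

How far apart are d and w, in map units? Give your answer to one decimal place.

18.4 map units

The recombinant classes are + + and d w: 25 + 25 = 50.
Recombination frequency = 50/272 = 0.1838 ≈ 18.4%, i.e. 18.4 map units.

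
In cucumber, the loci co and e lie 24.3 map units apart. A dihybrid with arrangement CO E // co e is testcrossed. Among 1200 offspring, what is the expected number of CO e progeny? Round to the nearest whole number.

146

A map distance of 24.3 map units corresponds to a recombination frequency of 0.243.
The F1 is CO E / co e, so CO e is a recombinant gamete class with expected frequency r/2 = 0.243/2 = 0.1215.
Expected number = 0.1215 × 1200 = 145.80 ≈ 146.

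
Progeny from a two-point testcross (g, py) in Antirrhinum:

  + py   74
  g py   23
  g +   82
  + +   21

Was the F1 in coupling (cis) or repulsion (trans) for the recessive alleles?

The two most frequent classes are + py (74) and g + (82); these are the parental (non-recombinant) types.
So the F1 carried + py on one chromosome and g + on the other — the recessive alleles are on opposite chromosomes (trans / repulsion).

trans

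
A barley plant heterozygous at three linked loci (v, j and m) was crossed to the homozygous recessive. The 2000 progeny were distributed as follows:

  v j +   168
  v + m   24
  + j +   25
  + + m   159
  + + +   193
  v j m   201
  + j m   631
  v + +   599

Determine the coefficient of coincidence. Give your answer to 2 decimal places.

0.59

The two most frequent reciprocal classes, + j m and v + +, are the parental types, so the F1 was + j m / v + +.
The two rarest classes, + j + and v + m, are the double crossovers. Comparing them with the parentals, only the m allele has switched, so m is the middle locus and the order is j – m – v.
j–m: (327 + 49)/2000 = 0.1880; m–v: (394 + 49)/2000 = 0.2215.
Expected DCO frequency = 0.1880 × 0.2215 ≈ 0.04164; observed = 49/2000 ≈ 0.02450.
Coefficient of coincidence = 0.02450/0.04164 ≈ 0.59.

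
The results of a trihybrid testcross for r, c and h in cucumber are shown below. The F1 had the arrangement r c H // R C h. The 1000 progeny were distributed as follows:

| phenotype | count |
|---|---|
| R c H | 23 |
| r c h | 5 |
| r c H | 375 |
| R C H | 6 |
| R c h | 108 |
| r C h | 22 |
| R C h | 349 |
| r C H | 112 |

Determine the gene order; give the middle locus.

h

The two rarest classes, r c h and R C H, are the double crossovers. Comparing them with the parentals, only the h allele has switched, so h is the middle locus and the order is r – h – c.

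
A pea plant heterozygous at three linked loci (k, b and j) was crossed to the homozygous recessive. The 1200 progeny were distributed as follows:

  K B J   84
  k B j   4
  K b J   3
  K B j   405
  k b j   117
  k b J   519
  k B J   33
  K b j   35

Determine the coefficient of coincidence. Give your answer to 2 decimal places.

0.54

The two most frequent reciprocal classes, k b J and K B j, are the parental types, so the F1 was k b J / K B j.
The two rarest classes, K b J and k B j, are the double crossovers. Comparing them with the parentals, only the k allele has switched, so k is the middle locus and the order is j – k – b.
j–k: (201 + 7)/1200 = 0.1733; k–b: (68 + 7)/1200 = 0.0625.
Expected DCO frequency = 0.1733 × 0.0625 ≈ 0.01083; observed = 7/1200 ≈ 0.00583.
Coefficient of coincidence = 0.00583/0.01083 ≈ 0.54.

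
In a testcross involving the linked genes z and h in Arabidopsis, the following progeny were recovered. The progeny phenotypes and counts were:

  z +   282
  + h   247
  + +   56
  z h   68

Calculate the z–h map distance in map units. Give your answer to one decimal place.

19.0 map units

The two most frequent classes, + h (247) and z + (282), are the parental types, so the F1 was + h / z +.
The recombinant classes are + + and z h: 56 + 68 = 124.
Recombination frequency = 124/653 = 0.1899 ≈ 19.0%, i.e. 19.0 map units.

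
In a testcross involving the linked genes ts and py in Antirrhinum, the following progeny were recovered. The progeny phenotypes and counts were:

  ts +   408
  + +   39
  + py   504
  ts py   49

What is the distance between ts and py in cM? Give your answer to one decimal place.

8.8 cM

The two most frequent classes, + py (504) and ts + (408), are the parental types, so the F1 was + py / ts +.
The recombinant classes are + + and ts py: 39 + 49 = 88.
Recombination frequency = 88/1000 = 0.0880 ≈ 8.8%, i.e. 8.8 cM.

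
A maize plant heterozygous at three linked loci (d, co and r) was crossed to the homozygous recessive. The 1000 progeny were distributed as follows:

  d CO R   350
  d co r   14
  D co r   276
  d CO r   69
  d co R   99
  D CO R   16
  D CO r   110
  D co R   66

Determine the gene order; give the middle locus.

The two most frequent reciprocal classes, d CO R and D co r, are the parental types, so the F1 was d CO R / D co r.
The two rarest classes, D CO R and d co r, are the double crossovers. Comparing them with the parentals, only the d allele has switched, so d is the middle locus and the order is r – d – co.

d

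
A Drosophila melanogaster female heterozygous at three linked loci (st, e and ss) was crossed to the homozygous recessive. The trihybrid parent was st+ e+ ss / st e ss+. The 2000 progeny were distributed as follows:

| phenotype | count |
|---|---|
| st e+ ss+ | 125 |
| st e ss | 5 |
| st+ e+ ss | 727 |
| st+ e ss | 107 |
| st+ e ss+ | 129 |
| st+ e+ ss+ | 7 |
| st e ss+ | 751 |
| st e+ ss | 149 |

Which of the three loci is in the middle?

ss

The two rarest classes, st+ e+ ss+ and st e ss, are the double crossovers. Comparing them with the parentals, only the ss allele has switched, so ss is the middle locus and the order is st – ss – e.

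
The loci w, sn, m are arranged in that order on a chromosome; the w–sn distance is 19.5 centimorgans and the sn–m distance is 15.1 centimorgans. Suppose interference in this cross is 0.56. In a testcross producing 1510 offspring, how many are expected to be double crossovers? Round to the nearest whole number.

Map distances give recombination frequencies of 0.195 and 0.151 for the two intervals.
With interference 0.56 (so coincidence = 0.44), expected double-crossover frequency = 0.195 × 0.151 × 0.44 = 0.01296.
Expected number = 0.01296 × 1510 = 19.56 ≈ 20.

20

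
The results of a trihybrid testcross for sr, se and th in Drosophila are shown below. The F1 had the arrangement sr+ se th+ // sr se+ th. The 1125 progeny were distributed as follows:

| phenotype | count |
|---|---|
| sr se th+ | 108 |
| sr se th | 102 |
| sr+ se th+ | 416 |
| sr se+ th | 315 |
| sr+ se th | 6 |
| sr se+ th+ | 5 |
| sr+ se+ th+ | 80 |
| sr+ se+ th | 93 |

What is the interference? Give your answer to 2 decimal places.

0.70

The two rarest classes, sr+ se th and sr se+ th+, are the double crossovers. Comparing them with the parentals, only the th allele has switched, so th is the middle locus and the order is se – th – sr.
se–th: (182 + 11)/1125 = 0.1716; th–sr: (201 + 11)/1125 = 0.1884.
Expected DCO frequency = 0.1716 × 0.1884 ≈ 0.03233; observed = 11/1125 ≈ 0.00978.
Coefficient of coincidence = 0.00978/0.03233 ≈ 0.30; interference = 1 − 0.30 = 0.70.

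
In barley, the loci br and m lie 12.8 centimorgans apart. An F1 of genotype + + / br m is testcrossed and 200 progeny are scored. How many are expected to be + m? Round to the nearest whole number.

A map distance of 12.8 centimorgans corresponds to a recombination frequency of 0.128.
The F1 is + + / br m, so + m is a recombinant gamete class with expected frequency r/2 = 0.128/2 = 0.0640.
Expected number = 0.0640 × 200 = 12.80 ≈ 13.

13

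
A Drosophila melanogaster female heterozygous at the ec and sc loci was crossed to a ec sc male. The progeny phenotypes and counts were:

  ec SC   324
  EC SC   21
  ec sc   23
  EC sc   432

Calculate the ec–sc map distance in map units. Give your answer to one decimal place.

The two most frequent classes, EC sc (432) and ec SC (324), are the parental types, so the F1 was EC sc / ec SC.
The recombinant classes are EC SC and ec sc: 21 + 23 = 44.
Recombination frequency = 44/800 = 0.0550 ≈ 5.5%, i.e. 5.5 map units.

5.5 map units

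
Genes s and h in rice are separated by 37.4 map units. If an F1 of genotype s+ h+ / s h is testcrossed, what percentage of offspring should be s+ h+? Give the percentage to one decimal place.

31.3%

A map distance of 37.4 map units corresponds to a recombination frequency of 0.374.
The F1 is s+ h+ / s h, so s+ h+ is a parental gamete class with expected frequency (1 − r)/2 = 0.626/2 = 0.3130.
That is 0.3130 = 31.3% of the progeny.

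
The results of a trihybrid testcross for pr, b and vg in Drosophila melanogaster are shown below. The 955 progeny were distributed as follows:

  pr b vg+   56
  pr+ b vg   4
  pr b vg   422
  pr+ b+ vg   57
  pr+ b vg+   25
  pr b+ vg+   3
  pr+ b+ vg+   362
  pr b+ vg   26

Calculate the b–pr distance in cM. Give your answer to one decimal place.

The two most frequent reciprocal classes, pr b vg and pr+ b+ vg+, are the parental types, so the F1 was pr b vg / pr+ b+ vg+.
The two rarest classes, pr+ b vg and pr b+ vg+, are the double crossovers. Comparing them with the parentals, only the pr allele has switched, so pr is the middle locus and the order is b – pr – vg.
Crossovers in the b–pr interval produce the single-crossover classes pr b+ vg and pr+ b vg+ (26 + 25 = 51) plus the double crossovers (7).
RF(b–pr) = (51 + 7) / 955 = 58/955 = 0.0607 → 6.1 cM.

6.1 cM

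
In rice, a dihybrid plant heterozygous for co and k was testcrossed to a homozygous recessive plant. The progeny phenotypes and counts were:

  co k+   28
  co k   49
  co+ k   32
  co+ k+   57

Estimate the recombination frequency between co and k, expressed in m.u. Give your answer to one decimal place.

The two most frequent classes, co+ k+ (57) and co k (49), are the parental types, so the F1 was co+ k+ / co k.
The recombinant classes are co+ k and co k+: 32 + 28 = 60.
Recombination frequency = 60/166 = 0.3614 ≈ 36.1%, i.e. 36.1 m.u.

36.1 m.u.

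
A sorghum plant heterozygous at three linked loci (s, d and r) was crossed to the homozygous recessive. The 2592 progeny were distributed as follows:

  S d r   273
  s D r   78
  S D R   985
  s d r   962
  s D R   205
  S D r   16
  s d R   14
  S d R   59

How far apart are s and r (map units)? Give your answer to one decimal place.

19.6 map units

The two most frequent reciprocal classes, S D R and s d r, are the parental types, so the F1 was S D R / s d r.
The two rarest classes, S D r and s d R, are the double crossovers. Comparing them with the parentals, only the r allele has switched, so r is the middle locus and the order is s – r – d.
Crossovers in the s–r interval produce the single-crossover classes s D R and S d r (205 + 273 = 478) plus the double crossovers (30).
RF(s–r) = (478 + 30) / 2592 = 508/2592 = 0.1960 → 19.6 map units.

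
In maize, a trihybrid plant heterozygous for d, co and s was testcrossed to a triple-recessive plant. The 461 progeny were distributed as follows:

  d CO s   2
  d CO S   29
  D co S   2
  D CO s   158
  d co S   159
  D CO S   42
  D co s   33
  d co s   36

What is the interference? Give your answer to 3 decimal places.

0.659

The two most frequent reciprocal classes, d co S and D CO s, are the parental types, so the F1 was d co S / D CO s.
The two rarest classes, D co S and d CO s, are the double crossovers. Comparing them with the parentals, only the d allele has switched, so d is the middle locus and the order is co – d – s.
co–d: (62 + 4)/461 = 0.1432; d–s: (78 + 4)/461 = 0.1779.
Expected DCO frequency = 0.1432 × 0.1779 ≈ 0.02548; observed = 4/461 ≈ 0.00868.
Coefficient of coincidence = 0.00868/0.02548 ≈ 0.341; interference = 1 − 0.341 = 0.659.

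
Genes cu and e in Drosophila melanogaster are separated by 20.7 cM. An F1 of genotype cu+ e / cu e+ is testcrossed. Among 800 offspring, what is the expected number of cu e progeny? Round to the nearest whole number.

83

A map distance of 20.7 cM corresponds to a recombination frequency of 0.207.
The F1 is cu+ e / cu e+, so cu e is a recombinant gamete class with expected frequency r/2 = 0.207/2 = 0.1035.
Expected number = 0.1035 × 800 = 82.80 ≈ 83.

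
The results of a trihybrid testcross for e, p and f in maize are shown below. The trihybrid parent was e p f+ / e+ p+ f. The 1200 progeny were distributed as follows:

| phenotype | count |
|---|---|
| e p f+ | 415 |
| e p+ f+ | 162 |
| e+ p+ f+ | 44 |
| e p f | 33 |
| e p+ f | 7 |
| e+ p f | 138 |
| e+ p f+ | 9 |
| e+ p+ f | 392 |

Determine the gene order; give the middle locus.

The two rarest classes, e+ p f+ and e p+ f, are the double crossovers. Comparing them with the parentals, only the e allele has switched, so e is the middle locus and the order is p – e – f.

e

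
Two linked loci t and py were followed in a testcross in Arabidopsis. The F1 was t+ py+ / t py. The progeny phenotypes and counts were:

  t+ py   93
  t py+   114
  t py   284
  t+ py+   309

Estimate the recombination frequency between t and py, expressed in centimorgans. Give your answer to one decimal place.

25.9 centimorgans

The recombinant classes are t+ py and t py+: 93 + 114 = 207.
Recombination frequency = 207/800 = 0.2587 ≈ 25.9%, i.e. 25.9 centimorgans.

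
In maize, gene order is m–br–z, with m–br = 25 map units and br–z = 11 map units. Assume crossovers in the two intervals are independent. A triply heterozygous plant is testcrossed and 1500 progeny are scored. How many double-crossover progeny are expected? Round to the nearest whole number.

Map distances give recombination frequencies of 0.250 and 0.110 for the two intervals.
With no interference, expected double-crossover frequency = 0.250 × 0.110 = 0.02750.
Expected number = 0.02750 × 1500 = 41.25 ≈ 41.

41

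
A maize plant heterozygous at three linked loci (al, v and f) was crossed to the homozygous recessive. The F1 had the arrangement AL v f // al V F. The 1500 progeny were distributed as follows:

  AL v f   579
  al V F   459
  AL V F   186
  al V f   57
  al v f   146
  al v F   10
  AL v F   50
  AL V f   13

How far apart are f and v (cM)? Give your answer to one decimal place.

8.7 cM

The two rarest classes, AL V f and al v F, are the double crossovers. Comparing them with the parentals, only the v allele has switched, so v is the middle locus and the order is al – v – f.
Crossovers in the v–f interval produce the single-crossover classes AL v F and al V f (50 + 57 = 107) plus the double crossovers (23).
RF(v–f) = (107 + 23) / 1500 = 130/1500 = 0.0867 → 8.7 cM.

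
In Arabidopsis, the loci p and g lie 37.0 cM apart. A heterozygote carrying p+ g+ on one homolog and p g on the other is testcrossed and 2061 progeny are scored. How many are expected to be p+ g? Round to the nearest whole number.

A map distance of 37.0 cM corresponds to a recombination frequency of 0.370.
The F1 is p+ g+ / p g, so p+ g is a recombinant gamete class with expected frequency r/2 = 0.370/2 = 0.1850.
Expected number = 0.1850 × 2061 = 381.28 ≈ 381.

381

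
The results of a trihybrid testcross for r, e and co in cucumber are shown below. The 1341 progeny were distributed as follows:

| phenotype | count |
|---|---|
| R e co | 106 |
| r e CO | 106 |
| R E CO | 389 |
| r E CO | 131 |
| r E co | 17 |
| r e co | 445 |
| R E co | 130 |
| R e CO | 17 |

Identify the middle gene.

The two most frequent reciprocal classes, r e co and R E CO, are the parental types, so the F1 was r e co / R E CO.
The two rarest classes, r E co and R e CO, are the double crossovers. Comparing them with the parentals, only the e allele has switched, so e is the middle locus and the order is co – e – r.

e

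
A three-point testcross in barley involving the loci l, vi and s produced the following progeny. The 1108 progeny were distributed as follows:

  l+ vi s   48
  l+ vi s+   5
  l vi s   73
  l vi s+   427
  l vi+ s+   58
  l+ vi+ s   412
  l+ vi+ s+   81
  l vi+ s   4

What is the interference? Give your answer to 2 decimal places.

0.47

The two most frequent reciprocal classes, l+ vi+ s and l vi s+, are the parental types, so the F1 was l+ vi+ s / l vi s+.
The two rarest classes, l vi+ s and l+ vi s+, are the double crossovers. Comparing them with the parentals, only the l allele has switched, so l is the middle locus and the order is s – l – vi.
s–l: (154 + 9)/1108 = 0.1471; l–vi: (106 + 9)/1108 = 0.1038.
Expected DCO frequency = 0.1471 × 0.1038 ≈ 0.01527; observed = 9/1108 ≈ 0.00812.
Coefficient of coincidence = 0.00812/0.01527 ≈ 0.53; interference = 1 − 0.53 = 0.47.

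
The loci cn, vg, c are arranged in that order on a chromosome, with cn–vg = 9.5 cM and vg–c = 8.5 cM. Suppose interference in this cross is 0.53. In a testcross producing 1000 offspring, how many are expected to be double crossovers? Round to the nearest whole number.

4

Map distances give recombination frequencies of 0.095 and 0.085 for the two intervals.
With interference 0.53 (so coincidence = 0.47), expected double-crossover frequency = 0.095 × 0.085 × 0.47 = 0.00380.
Expected number = 0.00380 × 1000 = 3.80 ≈ 4.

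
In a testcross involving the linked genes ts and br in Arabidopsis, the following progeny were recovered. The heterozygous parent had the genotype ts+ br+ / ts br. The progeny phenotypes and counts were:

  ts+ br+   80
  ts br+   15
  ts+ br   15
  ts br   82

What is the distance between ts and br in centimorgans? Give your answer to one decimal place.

15.6 centimorgans

The recombinant classes are ts+ br and ts br+: 15 + 15 = 30.
Recombination frequency = 30/192 = 0.1562 ≈ 15.6%, i.e. 15.6 centimorgans.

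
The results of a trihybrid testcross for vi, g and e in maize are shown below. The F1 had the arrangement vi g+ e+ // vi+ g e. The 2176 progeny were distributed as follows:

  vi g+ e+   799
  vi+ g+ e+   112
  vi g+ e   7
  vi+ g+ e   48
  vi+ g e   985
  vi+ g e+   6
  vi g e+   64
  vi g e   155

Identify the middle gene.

e

The two rarest classes, vi g+ e and vi+ g e+, are the double crossovers. Comparing them with the parentals, only the e allele has switched, so e is the middle locus and the order is g – e – vi.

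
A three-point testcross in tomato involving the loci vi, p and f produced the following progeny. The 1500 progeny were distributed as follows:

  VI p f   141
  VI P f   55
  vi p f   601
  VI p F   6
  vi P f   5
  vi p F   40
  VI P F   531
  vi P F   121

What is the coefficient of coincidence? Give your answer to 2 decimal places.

The two most frequent reciprocal classes, vi p f and VI P F, are the parental types, so the F1 was vi p f / VI P F.
The two rarest classes, vi P f and VI p F, are the double crossovers. Comparing them with the parentals, only the p allele has switched, so p is the middle locus and the order is f – p – vi.
f–p: (95 + 11)/1500 = 0.0707; p–vi: (262 + 11)/1500 = 0.1820.
Expected DCO frequency = 0.0707 × 0.1820 ≈ 0.01287; observed = 11/1500 ≈ 0.00733.
Coefficient of coincidence = 0.00733/0.01287 ≈ 0.57.

0.57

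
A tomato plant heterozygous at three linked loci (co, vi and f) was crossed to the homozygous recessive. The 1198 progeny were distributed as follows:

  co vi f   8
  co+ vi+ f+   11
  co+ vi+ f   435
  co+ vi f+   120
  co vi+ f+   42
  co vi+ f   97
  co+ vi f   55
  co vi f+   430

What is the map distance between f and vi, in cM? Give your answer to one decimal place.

The two most frequent reciprocal classes, co+ vi+ f and co vi f+, are the parental types, so the F1 was co+ vi+ f / co vi f+.
The two rarest classes, co+ vi+ f+ and co vi f, are the double crossovers. Comparing them with the parentals, only the f allele has switched, so f is the middle locus and the order is co – f – vi.
Crossovers in the f–vi interval produce the single-crossover classes co+ vi f and co vi+ f+ (55 + 42 = 97) plus the double crossovers (19).
RF(f–vi) = (97 + 19) / 1198 = 116/1198 = 0.0968 → 9.7 cM.

9.7 cM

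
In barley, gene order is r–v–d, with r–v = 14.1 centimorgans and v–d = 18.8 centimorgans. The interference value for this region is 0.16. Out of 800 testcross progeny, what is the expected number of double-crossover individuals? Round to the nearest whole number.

Map distances give recombination frequencies of 0.141 and 0.188 for the two intervals.
With interference 0.16 (so coincidence = 0.84), expected double-crossover frequency = 0.141 × 0.188 × 0.84 = 0.02227.
Expected number = 0.02227 × 800 = 17.81 ≈ 18.

18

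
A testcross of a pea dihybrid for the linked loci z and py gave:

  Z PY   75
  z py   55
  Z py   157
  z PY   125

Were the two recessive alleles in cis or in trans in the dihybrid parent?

trans

The two most frequent classes are Z py (157) and z PY (125); these are the parental (non-recombinant) types.
So the F1 carried Z py on one chromosome and z PY on the other — the recessive alleles are on opposite chromosomes (trans / repulsion).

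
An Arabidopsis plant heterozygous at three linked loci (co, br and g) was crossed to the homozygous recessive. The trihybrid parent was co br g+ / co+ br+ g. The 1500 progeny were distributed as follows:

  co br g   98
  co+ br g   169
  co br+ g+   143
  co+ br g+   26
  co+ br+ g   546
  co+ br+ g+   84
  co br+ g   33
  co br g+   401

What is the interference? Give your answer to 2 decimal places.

The two rarest classes, co+ br g+ and co br+ g, are the double crossovers. Comparing them with the parentals, only the co allele has switched, so co is the middle locus and the order is g – co – br.
g–co: (182 + 59)/1500 = 0.1607; co–br: (312 + 59)/1500 = 0.2473.
Expected DCO frequency = 0.1607 × 0.2473 ≈ 0.03974; observed = 59/1500 ≈ 0.03933.
Coefficient of coincidence = 0.03933/0.03974 ≈ 0.99; interference = 1 − 0.99 = 0.01.

0.01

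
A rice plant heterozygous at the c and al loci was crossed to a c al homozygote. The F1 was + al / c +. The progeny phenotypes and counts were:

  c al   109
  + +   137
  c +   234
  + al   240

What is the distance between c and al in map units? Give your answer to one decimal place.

The recombinant classes are + + and c al: 137 + 109 = 246.
Recombination frequency = 246/720 = 0.3417 ≈ 34.2%, i.e. 34.2 map units.

34.2 map units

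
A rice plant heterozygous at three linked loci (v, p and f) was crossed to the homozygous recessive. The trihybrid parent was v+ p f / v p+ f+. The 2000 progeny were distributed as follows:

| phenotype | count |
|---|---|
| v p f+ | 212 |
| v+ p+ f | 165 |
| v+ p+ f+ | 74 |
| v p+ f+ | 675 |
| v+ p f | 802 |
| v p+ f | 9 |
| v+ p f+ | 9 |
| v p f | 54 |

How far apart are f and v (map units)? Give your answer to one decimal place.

The two rarest classes, v+ p f+ and v p+ f, are the double crossovers. Comparing them with the parentals, only the f allele has switched, so f is the middle locus and the order is p – f – v.
Crossovers in the f–v interval produce the single-crossover classes v p f and v+ p+ f+ (54 + 74 = 128) plus the double crossovers (18).
RF(f–v) = (128 + 18) / 2000 = 146/2000 = 0.0730 → 7.3 map units.

7.3 map units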